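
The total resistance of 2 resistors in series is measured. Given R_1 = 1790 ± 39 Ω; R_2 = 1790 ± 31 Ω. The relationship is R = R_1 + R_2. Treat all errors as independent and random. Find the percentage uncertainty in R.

R is a linear combination, so absolute uncertainties add in quadrature:
  (δR_1)² = 1520;  (δR_2)² = 961
δR = √(2480) = 49.8 Ω
R = 3580 Ω, so δR/R = 49.8/3580 = 0.0139.

1.39%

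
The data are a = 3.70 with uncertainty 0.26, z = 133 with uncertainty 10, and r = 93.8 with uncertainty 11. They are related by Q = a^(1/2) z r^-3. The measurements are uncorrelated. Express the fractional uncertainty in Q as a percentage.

36.1%

Products/powers → add relative errors in quadrature, weighted by exponent:
  (½·δa/a)² = (0.5×0.0703)² = 0.00123;  (1·δz/z)² = (1×0.0752)² = 0.00565;  (-3·δr/r)² = (-3×0.117)² = 0.124
δQ/Q = √(0.131) = 0.361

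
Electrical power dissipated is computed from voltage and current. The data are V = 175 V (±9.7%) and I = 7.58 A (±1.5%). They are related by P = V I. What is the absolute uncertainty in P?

130 W

For a monomial P ∝ V, I, fractional errors add in quadrature:
  (1·δV/V)² = (1×0.0970)² = 0.00941;  (1·δI/I)² = (1×0.0150)² = 0.000225
δP/P = √(0.00963) = 0.0982
P = 1330 W, so δP = 0.0982 × 1330 = 130 W.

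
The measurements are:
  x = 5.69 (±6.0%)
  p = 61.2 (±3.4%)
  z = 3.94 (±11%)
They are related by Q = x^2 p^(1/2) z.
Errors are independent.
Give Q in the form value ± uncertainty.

Q is a product of powers, so relative uncertainties combine in quadrature:
  (2·δx/x)² = (2×0.0600)² = 0.0144;  (½·δp/p)² = (0.5×0.0340)² = 0.000289;  (1·δz/z)² = (1×0.110)² = 0.0121
δQ/Q = √(0.0268) = 0.164
Q = 998, so δQ = 0.164 × 998 = 163.

998 ± 163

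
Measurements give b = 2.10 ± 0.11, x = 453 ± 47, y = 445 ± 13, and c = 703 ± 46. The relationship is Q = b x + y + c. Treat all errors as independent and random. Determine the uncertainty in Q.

Let p = b·x = 951. δp/p = √((1·δb/b)² + (1·δx/x)²) = √(0.00274 + 0.0108) = 0.116, so δp = 111.
Q = p + y + c: δQ = √(δp² + δy² + δc²) = √(12200 + 169 + 2120) = 120

120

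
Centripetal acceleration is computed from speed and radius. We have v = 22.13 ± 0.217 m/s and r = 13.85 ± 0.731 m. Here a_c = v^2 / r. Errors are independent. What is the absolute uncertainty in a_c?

1.99 m/s^2

Relative error in a monomial: (δa_c/a_c)² = Σ (nᵢ · δxᵢ/xᵢ)².
  (2·δv/v)² = (2×0.00981)² = 0.000385;  (-1·δr/r)² = (-1×0.0528)² = 0.00279
δa_c/a_c = √(0.00317) = 0.0563
a_c = 35.36 m/s^2, so δa_c = 0.0563 × 35.36 = 1.99 m/s^2.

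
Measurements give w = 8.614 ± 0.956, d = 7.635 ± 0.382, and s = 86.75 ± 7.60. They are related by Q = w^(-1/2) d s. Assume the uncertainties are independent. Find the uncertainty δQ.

26.0

Since Q is a product/quotient, work with relative uncertainties:
  (−½·δw/w)² = (-0.5×0.111)² = 0.00308;  (1·δd/d)² = (1×0.0500)² = 0.00250;  (1·δs/s)² = (1×0.0876)² = 0.00768
δQ/Q = √(0.0133) = 0.115
Q = 225.7, so δQ = 0.115 × 225.7 = 26.0.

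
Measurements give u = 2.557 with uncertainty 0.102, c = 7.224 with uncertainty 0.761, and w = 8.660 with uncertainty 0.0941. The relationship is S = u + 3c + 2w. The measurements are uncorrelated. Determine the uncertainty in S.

2.29

Each term contributes (cᵢ δxᵢ)² to (δS)²:
  (δu)² = 0.0104;  (3·δc)² = 5.21;  (2·δw)² = 0.0354
δS = √(5.26) = 2.29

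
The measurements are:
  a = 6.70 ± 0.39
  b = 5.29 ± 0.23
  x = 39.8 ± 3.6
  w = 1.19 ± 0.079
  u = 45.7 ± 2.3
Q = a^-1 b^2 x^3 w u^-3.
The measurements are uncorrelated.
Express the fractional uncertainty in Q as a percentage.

For a monomial Q ∝ a^-1, b^2, x^3, w, u^-3, fractional errors add in quadrature:
  (-1·δa/a)² = (-1×0.0582)² = 0.00339;  (2·δb/b)² = (2×0.0435)² = 0.00756;  (3·δx/x)² = (3×0.0905)² = 0.0736;  (1·δw/w)² = (1×0.0664)² = 0.00441;  (-3·δu/u)² = (-3×0.0503)² = 0.0228
δQ/Q = √(0.112) = 0.334

33.4%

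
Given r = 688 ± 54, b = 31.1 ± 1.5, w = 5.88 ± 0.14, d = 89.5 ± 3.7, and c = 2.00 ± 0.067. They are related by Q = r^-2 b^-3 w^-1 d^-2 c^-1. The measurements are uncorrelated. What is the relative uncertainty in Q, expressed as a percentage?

23.3%

Products/powers → add relative errors in quadrature, weighted by exponent:
  (-2·δr/r)² = (-2×0.0785)² = 0.0246;  (-3·δb/b)² = (-3×0.0482)² = 0.0209;  (-1·δw/w)² = (-1×0.0238)² = 0.000567;  (-2·δd/d)² = (-2×0.0413)² = 0.00684;  (-1·δc/c)² = (-1×0.0335)² = 0.00112
δQ/Q = √(0.0541) = 0.233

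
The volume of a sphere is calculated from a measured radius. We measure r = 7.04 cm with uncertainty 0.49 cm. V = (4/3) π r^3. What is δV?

305 cm^3

V ∝ r^3, so δV/V = |3| · δr/r = 3 × 0.0696 = 0.209.
V = 1460 cm^3, so δV = 0.209 × 1460 = 305 cm^3.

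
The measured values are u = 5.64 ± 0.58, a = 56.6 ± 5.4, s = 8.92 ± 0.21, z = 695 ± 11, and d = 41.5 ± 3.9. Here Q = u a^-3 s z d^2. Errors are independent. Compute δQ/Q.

0.359

Q is a product of powers, so relative uncertainties combine in quadrature:
  (1·δu/u)² = (1×0.103)² = 0.0106;  (-3·δa/a)² = (-3×0.0954)² = 0.0819;  (1·δs/s)² = (1×0.0235)² = 0.000554;  (1·δz/z)² = (1×0.0158)² = 0.000251;  (2·δd/d)² = (2×0.0940)² = 0.0353
δQ/Q = √(0.129) = 0.359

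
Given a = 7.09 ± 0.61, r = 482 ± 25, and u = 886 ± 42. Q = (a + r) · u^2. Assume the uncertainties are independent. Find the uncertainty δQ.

Let w = a + r = 489. δw = √(δa² + δr²) = √(0.372 + 625) = 25.0, so δw/w = 0.0511.
Q is then a monomial in w, u:
δQ/Q = √((δw/w)² + (2·δu/u)²) = √(0.00261 + 0.00899) = 0.108
Q = 3.84e+08, so δQ = 0.108 × 3.84e+08 = 4.14e+07.

4.14e+07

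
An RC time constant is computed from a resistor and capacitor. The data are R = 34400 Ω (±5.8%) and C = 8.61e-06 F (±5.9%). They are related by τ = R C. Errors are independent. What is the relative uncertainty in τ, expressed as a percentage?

τ is a product of powers, so relative uncertainties combine in quadrature:
  (1·δR/R)² = (1×0.0580)² = 0.00336;  (1·δC/C)² = (1×0.0590)² = 0.00348
δτ/τ = √(0.00685) = 0.0827

8.27%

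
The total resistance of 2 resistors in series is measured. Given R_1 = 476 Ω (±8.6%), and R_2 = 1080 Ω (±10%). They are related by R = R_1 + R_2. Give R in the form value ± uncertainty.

1560 ± 115 Ω

For a sum/difference, combine absolute errors in quadrature:
  (δR_1)² = 1680;  (δR_2)² = 11700
δR = √(13300) = 115 Ω
R = 1560 Ω.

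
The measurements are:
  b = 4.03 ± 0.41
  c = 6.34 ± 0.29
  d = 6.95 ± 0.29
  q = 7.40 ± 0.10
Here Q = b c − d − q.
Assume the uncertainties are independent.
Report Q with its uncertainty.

Let p = b·c = 25.6. δp/p = √((1·δb/b)² + (1·δc/c)²) = √(0.0104 + 0.00209) = 0.112, so δp = 2.85.
Q = p − d − q: δQ = √(δp² + δd² + δq²) = √(8.12 + 0.0841 + 0.0100) = 2.87
Q = 11.2.

11.2 ± 2.87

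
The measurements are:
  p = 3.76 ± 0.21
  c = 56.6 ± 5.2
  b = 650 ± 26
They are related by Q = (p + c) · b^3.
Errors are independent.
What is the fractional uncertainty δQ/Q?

0.148

Let u = p + c = 60.4. δu = √(δp² + δc²) = √(0.0441 + 27.0) = 5.20, so δu/u = 0.0862.
Q is then a monomial in u, b:
δQ/Q = √((δu/u)² + (3·δb/b)²) = √(0.00743 + 0.0144) = 0.148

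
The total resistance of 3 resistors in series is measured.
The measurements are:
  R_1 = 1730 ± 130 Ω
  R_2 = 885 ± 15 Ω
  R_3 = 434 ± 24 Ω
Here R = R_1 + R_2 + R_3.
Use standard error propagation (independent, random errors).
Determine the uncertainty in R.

133 Ω

Each term contributes (cᵢ δxᵢ)² to (δR)²:
  (δR_1)² = 16900;  (δR_2)² = 225;  (δR_3)² = 576
δR = √(17700) = 133 Ω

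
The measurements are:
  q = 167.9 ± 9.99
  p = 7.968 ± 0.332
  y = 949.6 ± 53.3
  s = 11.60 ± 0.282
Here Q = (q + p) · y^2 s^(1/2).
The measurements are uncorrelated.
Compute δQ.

Let u = q + p = 175.9. δu = √(δq² + δp²) = √(99.8 + 0.110) = 10.00, so δu/u = 0.0568.
Q is then a monomial in u, y, s:
δQ/Q = √((δu/u)² + (2·δy/y)² + (½·δs/s)²) = √(0.00323 + 0.0126 + 0.000148) = 0.126
Q = 5.401e+08, so δQ = 0.126 × 5.401e+08 = 6.83e+07.

6.83e+07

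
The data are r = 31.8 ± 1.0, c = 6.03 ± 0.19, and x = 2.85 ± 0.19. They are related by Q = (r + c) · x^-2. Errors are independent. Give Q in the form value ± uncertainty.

4.66 ± 0.634

Let u = r + c = 37.8. δu = √(δr² + δc²) = √(1.00 + 0.0361) = 1.02, so δu/u = 0.0269.
Q is then a monomial in u, x:
δQ/Q = √((δu/u)² + (-2·δx/x)²) = √(0.000724 + 0.0178) = 0.136
Q = 4.66, so δQ = 0.136 × 4.66 = 0.634.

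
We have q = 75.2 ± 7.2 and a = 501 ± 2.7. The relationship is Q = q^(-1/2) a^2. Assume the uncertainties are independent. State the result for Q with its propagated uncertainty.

28900 ± 1420

Relative error in a monomial: (δQ/Q)² = Σ (nᵢ · δxᵢ/xᵢ)².
  (−½·δq/q)² = (-0.5×0.0957)² = 0.00229;  (2·δa/a)² = (2×0.00539)² = 0.000116
δQ/Q = √(0.00241) = 0.0491
Q = 28900, so δQ = 0.0491 × 28900 = 1420.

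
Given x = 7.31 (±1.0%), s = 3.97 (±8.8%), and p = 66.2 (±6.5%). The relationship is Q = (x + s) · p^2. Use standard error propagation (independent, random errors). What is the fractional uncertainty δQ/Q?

0.134

Let u = x + s = 11.3. δu = √(δx² + δs²) = √(0.00534 + 0.122) = 0.357, so δu/u = 0.0316.
Q is then a monomial in u, p:
δQ/Q = √((δu/u)² + (2·δp/p)²) = √(0.00100 + 0.0169) = 0.134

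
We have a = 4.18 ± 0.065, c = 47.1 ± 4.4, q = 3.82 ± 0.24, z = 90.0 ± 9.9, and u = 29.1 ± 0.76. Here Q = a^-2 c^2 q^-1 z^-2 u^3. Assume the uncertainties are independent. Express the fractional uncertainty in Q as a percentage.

For a monomial Q ∝ a^-2, c^2, q^-1, z^-2, u^3, fractional errors add in quadrature:
  (-2·δa/a)² = (-2×0.0156)² = 0.000967;  (2·δc/c)² = (2×0.0934)² = 0.0349;  (-1·δq/q)² = (-1×0.0628)² = 0.00395;  (-2·δz/z)² = (-2×0.110)² = 0.0484;  (3·δu/u)² = (3×0.0261)² = 0.00614
δQ/Q = √(0.0944) = 0.307

30.7%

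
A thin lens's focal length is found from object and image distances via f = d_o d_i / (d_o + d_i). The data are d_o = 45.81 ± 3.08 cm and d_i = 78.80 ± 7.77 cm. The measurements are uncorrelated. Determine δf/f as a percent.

5.59%

∂f/∂d_o = (d_i/(d_o+d_i))² = 0.400;  ∂f/∂d_i = (d_o/(d_o+d_i))² = 0.135
δf = √((∂f/∂d_o · δd_o)² + (∂f/∂d_i · δd_i)²) = √(1.52 + 1.10) = 1.62 cm
f = 28.97 cm, so δf/f = 1.62/28.97 = 0.0559.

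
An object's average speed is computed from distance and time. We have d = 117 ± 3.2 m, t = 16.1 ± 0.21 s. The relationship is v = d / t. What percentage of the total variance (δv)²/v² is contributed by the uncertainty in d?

(δv/v)² = (1·δd/d)² + (-1·δt/t)²
  d term: (1×0.0274)² = 0.000748
  t term: (-1×0.0130)² = 0.000170
Total = 0.000918. Share from d = 0.000748/0.000918 = 0.815.

81.5%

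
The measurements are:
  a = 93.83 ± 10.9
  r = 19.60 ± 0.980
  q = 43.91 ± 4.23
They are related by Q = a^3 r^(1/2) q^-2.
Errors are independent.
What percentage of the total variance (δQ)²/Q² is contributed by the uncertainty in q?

(δQ/Q)² = (3·δa/a)² + (½·δr/r)² + (-2·δq/q)²
  a term: (3×0.116)² = 0.121
  r term: (0.5×0.0500)² = 0.000625
  q term: (-2×0.0963)² = 0.0371
Total = 0.159. Share from q = 0.0371/0.159 = 0.233.

23.3%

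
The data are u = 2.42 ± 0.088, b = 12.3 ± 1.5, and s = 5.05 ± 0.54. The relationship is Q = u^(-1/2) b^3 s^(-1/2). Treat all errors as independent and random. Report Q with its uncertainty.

532 ± 197

Each factor contributes (exponent × relative error)² to (δQ/Q)²:
  (−½·δu/u)² = (-0.5×0.0364)² = 0.000331;  (3·δb/b)² = (3×0.122)² = 0.134;  (−½·δs/s)² = (-0.5×0.107)² = 0.00286
δQ/Q = √(0.137) = 0.370
Q = 532, so δQ = 0.370 × 532 = 197.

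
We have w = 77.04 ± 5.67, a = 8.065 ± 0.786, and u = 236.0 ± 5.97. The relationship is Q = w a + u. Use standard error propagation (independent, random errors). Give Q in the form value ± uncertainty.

857.3 ± 76.1

Let p = w·a = 621.3. δp/p = √((1·δw/w)² + (1·δa/a)²) = √(0.00542 + 0.00950) = 0.122, so δp = 75.9.
Q = p + u: δQ = √(δp² + δu²) = √(5760 + 35.6) = 76.1
Q = 857.3.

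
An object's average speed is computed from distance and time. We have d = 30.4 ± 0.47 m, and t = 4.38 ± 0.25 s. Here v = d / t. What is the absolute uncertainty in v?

0.410 m/s

Relative error in a monomial: (δv/v)² = Σ (nᵢ · δxᵢ/xᵢ)².
  (1·δd/d)² = (1×0.0155)² = 0.000239;  (-1·δt/t)² = (-1×0.0571)² = 0.00326
δv/v = √(0.00350) = 0.0591
v = 6.94 m/s, so δv = 0.0591 × 6.94 = 0.410 m/s.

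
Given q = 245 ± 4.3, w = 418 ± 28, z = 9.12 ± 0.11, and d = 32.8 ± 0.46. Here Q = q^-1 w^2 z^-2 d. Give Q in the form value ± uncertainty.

281 ± 38.8

For a monomial Q ∝ q^-1, w^2, z^-2, d, fractional errors add in quadrature:
  (-1·δq/q)² = (-1×0.0176)² = 0.000308;  (2·δw/w)² = (2×0.0670)² = 0.0179;  (-2·δz/z)² = (-2×0.0121)² = 0.000582;  (1·δd/d)² = (1×0.0140)² = 0.000197
δQ/Q = √(0.0190) = 0.138
Q = 281, so δQ = 0.138 × 281 = 38.8.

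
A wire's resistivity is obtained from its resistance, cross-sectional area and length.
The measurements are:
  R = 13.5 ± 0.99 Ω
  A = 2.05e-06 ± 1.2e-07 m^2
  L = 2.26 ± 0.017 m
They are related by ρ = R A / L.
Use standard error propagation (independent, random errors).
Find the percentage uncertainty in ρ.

9.41%

Products/powers → add relative errors in quadrature, weighted by exponent:
  (1·δR/R)² = (1×0.0733)² = 0.00538;  (1·δA/A)² = (1×0.0585)² = 0.00343;  (-1·δL/L)² = (-1×0.00752)² = 5.66e-05
δρ/ρ = √(0.00886) = 0.0941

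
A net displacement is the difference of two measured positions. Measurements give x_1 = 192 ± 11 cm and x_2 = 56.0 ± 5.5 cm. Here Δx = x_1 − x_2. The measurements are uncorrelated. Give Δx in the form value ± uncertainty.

Sums and differences: (δΔx)² = Σ (cᵢ δxᵢ)².
  (δx_1)² = 121;  (δx_2)² = 30.2
δΔx = √(151) = 12.3 cm
Δx = 136 cm.

136 ± 12.3 cm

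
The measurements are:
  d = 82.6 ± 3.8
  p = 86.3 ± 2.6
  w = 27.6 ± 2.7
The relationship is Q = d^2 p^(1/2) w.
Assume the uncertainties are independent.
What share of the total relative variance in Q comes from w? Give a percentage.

(δQ/Q)² = (2·δd/d)² + (½·δp/p)² + (1·δw/w)²
  d term: (2×0.0460)² = 0.00847
  p term: (0.5×0.0301)² = 0.000227
  w term: (1×0.0978)² = 0.00957
Total = 0.0183. Share from w = 0.00957/0.0183 = 0.524.

52.4%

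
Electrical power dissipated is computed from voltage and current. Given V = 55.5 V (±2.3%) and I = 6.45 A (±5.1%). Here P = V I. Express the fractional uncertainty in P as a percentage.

5.59%

Each factor contributes (exponent × relative error)² to (δP/P)²:
  (1·δV/V)² = (1×0.0230)² = 0.000529;  (1·δI/I)² = (1×0.0510)² = 0.00260
δP/P = √(0.00313) = 0.0559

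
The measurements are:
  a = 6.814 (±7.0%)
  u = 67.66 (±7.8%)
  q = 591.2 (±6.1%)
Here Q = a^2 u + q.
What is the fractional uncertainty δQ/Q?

0.135

Let p = a^2·u = 3141. δp/p = √((2·δa/a)² + (1·δu/u)²) = √(0.0196 + 0.00608) = 0.160, so δp = 503.
Q = p + q: δQ = √(δp² + δq²) = √(2.53e+05 + 1300) = 505
Q = 3733, so δQ/Q = 505/3733 = 0.135.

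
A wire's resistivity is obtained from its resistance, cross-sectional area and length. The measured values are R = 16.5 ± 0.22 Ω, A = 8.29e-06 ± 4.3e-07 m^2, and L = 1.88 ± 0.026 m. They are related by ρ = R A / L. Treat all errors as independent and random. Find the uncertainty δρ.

4.02e-06 Ω·m

Since ρ is a product/quotient, work with relative uncertainties:
  (1·δR/R)² = (1×0.0133)² = 0.000178;  (1·δA/A)² = (1×0.0519)² = 0.00269;  (-1·δL/L)² = (-1×0.0138)² = 0.000191
δρ/ρ = √(0.00306) = 0.0553
ρ = 7.28e-05 Ω·m, so δρ = 0.0553 × 7.28e-05 = 4.02e-06 Ω·m.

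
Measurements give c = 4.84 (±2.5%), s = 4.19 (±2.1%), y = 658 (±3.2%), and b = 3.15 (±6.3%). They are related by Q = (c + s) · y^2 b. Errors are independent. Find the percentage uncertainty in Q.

Let u = c + s = 9.03. δu = √(δc² + δs²) = √(0.0146 + 0.00774) = 0.150, so δu/u = 0.0166.
Q is then a monomial in u, y, b:
δQ/Q = √((δu/u)² + (2·δy/y)² + (1·δb/b)²) = √(0.000275 + 0.00410 + 0.00397) = 0.0913

9.13%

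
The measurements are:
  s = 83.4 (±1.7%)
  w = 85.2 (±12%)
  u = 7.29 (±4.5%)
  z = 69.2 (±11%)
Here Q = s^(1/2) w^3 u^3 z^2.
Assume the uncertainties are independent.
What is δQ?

4.64e+12

Each factor contributes (exponent × relative error)² to (δQ/Q)²:
  (½·δs/s)² = (0.5×0.0170)² = 7.23e-05;  (3·δw/w)² = (3×0.120)² = 0.130;  (3·δu/u)² = (3×0.0450)² = 0.0182;  (2·δz/z)² = (2×0.110)² = 0.0484
δQ/Q = √(0.196) = 0.443
Q = 1.05e+13, so δQ = 0.443 × 1.05e+13 = 4.64e+12.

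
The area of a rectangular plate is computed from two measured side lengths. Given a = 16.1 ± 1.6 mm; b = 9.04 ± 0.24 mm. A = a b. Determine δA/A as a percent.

Each factor contributes (exponent × relative error)² to (δA/A)²:
  (1·δa/a)² = (1×0.0994)² = 0.00988;  (1·δb/b)² = (1×0.0265)² = 0.000705
δA/A = √(0.0106) = 0.103

10.3%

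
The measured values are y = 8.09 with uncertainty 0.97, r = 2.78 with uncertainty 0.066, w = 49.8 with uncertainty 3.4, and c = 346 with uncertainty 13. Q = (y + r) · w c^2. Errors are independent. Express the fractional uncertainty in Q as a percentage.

13.5%

Let u = y + r = 10.9. δu = √(δy² + δr²) = √(0.941 + 0.00436) = 0.972, so δu/u = 0.0894.
Q is then a monomial in u, w, c:
δQ/Q = √((δu/u)² + (1·δw/w)² + (2·δc/c)²) = √(0.00800 + 0.00466 + 0.00565) = 0.135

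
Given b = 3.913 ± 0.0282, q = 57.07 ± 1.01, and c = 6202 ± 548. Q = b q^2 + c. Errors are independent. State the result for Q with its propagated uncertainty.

Let p = b·q^2 = 12740. δp/p = √((1·δb/b)² + (2·δq/q)²) = √(5.19e-05 + 0.00125) = 0.0361, so δp = 460.
Q = p + c: δQ = √(δp² + δc²) = √(2.12e+05 + 3e+05) = 716
Q = 18950.

18950 ± 716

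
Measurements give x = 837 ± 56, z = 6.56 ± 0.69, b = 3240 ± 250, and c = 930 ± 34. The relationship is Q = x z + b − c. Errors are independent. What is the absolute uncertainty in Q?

729

Let p = x·z = 5490. δp/p = √((1·δx/x)² + (1·δz/z)²) = √(0.00448 + 0.0111) = 0.125, so δp = 684.
Q = p + b − c: δQ = √(δp² + δb² + δc²) = √(4.68e+05 + 62500 + 1160) = 729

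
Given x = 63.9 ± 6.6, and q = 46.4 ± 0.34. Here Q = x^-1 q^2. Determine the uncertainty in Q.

Relative error in a monomial: (δQ/Q)² = Σ (nᵢ · δxᵢ/xᵢ)².
  (-1·δx/x)² = (-1×0.103)² = 0.0107;  (2·δq/q)² = (2×0.00733)² = 0.000215
δQ/Q = √(0.0109) = 0.104
Q = 33.7, so δQ = 0.104 × 33.7 = 3.51.

3.51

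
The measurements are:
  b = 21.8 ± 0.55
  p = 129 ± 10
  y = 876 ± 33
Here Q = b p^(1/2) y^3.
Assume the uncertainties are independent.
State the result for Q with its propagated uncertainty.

(1.66 ± 0.203) × 10^11

Q is a product of powers, so relative uncertainties combine in quadrature:
  (1·δb/b)² = (1×0.0252)² = 0.000637;  (½·δp/p)² = (0.5×0.0775)² = 0.00150;  (3·δy/y)² = (3×0.0377)² = 0.0128
δQ/Q = √(0.0149) = 0.122
Q = 1.66e+11, so δQ = 0.122 × 1.66e+11 = 2.03e+10.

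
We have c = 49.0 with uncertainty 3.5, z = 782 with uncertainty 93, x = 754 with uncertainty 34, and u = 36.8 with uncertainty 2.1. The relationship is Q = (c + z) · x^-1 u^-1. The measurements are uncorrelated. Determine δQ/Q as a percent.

Let w = c + z = 831. δw = √(δc² + δz²) = √(12.2 + 8650) = 93.1, so δw/w = 0.112.
Q is then a monomial in w, x, u:
δQ/Q = √((δw/w)² + (-1·δx/x)² + (-1·δu/u)²) = √(0.0125 + 0.00203 + 0.00326) = 0.134

13.4%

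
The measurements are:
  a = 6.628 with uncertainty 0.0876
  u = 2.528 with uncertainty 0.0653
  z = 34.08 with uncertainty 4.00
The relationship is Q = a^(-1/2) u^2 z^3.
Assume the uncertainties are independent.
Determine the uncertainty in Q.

Since Q is a product/quotient, work with relative uncertainties:
  (−½·δa/a)² = (-0.5×0.0132)² = 4.37e-05;  (2·δu/u)² = (2×0.0258)² = 0.00267;  (3·δz/z)² = (3×0.117)² = 0.124
δQ/Q = √(0.127) = 0.356
Q = 98260, so δQ = 0.356 × 98260 = 35000.

35000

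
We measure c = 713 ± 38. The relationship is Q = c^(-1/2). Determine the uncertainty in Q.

Relative error in a monomial: (δQ/Q)² = Σ (nᵢ · δxᵢ/xᵢ)².
  (−½·δc/c)² = (-0.5×0.0533)² = 0.000710
δQ/Q = √(0.000710) = 0.0266
Q = 0.0375, so δQ = 0.0266 × 0.0375 = 0.000998.

0.000998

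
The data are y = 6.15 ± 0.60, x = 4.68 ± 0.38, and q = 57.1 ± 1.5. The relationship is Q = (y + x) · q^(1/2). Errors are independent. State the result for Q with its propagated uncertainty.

Let u = y + x = 10.8. δu = √(δy² + δx²) = √(0.360 + 0.144) = 0.710, so δu/u = 0.0656.
Q is then a monomial in u, q:
δQ/Q = √((δu/u)² + (½·δq/q)²) = √(0.00430 + 0.000173) = 0.0669
Q = 81.8, so δQ = 0.0669 × 81.8 = 5.47.

81.8 ± 5.47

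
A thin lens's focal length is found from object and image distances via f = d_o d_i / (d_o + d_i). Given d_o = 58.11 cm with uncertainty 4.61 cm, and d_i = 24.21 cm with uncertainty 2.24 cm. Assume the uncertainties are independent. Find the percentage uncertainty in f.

6.94%

∂f/∂d_o = (d_i/(d_o+d_i))² = 0.0865;  ∂f/∂d_i = (d_o/(d_o+d_i))² = 0.498
δf = √((∂f/∂d_o · δd_o)² + (∂f/∂d_i · δd_i)²) = √(0.159 + 1.25) = 1.19 cm
f = 17.09 cm, so δf/f = 1.19/17.09 = 0.0694.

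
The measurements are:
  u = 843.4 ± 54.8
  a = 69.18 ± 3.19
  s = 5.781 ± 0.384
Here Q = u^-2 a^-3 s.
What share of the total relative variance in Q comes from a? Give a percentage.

47.3%

(δQ/Q)² = (-2·δu/u)² + (-3·δa/a)² + (1·δs/s)²
  u term: (-2×0.0650)² = 0.0169
  a term: (-3×0.0461)² = 0.0191
  s term: (1×0.0664)² = 0.00441
Total = 0.0404. Share from a = 0.0191/0.0404 = 0.473.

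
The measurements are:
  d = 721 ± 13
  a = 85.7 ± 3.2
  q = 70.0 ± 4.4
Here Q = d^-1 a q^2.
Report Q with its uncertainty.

Since Q is a product/quotient, work with relative uncertainties:
  (-1·δd/d)² = (-1×0.0180)² = 0.000325;  (1·δa/a)² = (1×0.0373)² = 0.00139;  (2·δq/q)² = (2×0.0629)² = 0.0158
δQ/Q = √(0.0175) = 0.132
Q = 582, so δQ = 0.132 × 582 = 77.1.

582 ± 77.1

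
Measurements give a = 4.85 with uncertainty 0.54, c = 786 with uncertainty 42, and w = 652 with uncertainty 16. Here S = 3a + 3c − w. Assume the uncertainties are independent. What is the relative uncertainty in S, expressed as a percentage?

7.38%

Each term contributes (cᵢ δxᵢ)² to (δS)²:
  (3·δa)² = 2.62;  (3·δc)² = 15900;  (δw)² = 256
δS = √(16100) = 127
S = 1720, so δS/S = 127/1720 = 0.0738.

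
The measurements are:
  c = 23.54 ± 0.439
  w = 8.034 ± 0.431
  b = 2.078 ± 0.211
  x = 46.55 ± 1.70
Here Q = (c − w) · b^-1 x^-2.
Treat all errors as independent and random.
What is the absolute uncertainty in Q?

Let u = c − w = 15.51. δu = √(δc² + δw²) = √(0.193 + 0.186) = 0.615, so δu/u = 0.0397.
Q is then a monomial in u, b, x:
δQ/Q = √((δu/u)² + (-1·δb/b)² + (-2·δx/x)²) = √(0.00157 + 0.0103 + 0.00533) = 0.131
Q = 0.003444, so δQ = 0.131 × 0.003444 = 0.000452.

0.000452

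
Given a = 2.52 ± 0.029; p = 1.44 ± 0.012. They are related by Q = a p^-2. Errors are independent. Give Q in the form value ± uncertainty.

1.22 ± 0.0246

Products/powers → add relative errors in quadrature, weighted by exponent:
  (1·δa/a)² = (1×0.0115)² = 0.000132;  (-2·δp/p)² = (-2×0.00833)² = 0.000278
δQ/Q = √(0.000410) = 0.0203
Q = 1.22, so δQ = 0.0203 × 1.22 = 0.0246.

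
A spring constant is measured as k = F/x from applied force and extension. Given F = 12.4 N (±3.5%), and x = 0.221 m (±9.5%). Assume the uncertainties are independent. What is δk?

For a monomial k ∝ F, x^-1, fractional errors add in quadrature:
  (1·δF/F)² = (1×0.0350)² = 0.00123;  (-1·δx/x)² = (-1×0.0950)² = 0.00903
δk/k = √(0.0103) = 0.101
k = 56.1 N/m, so δk = 0.101 × 56.1 = 5.68 N/m.

5.68 N/m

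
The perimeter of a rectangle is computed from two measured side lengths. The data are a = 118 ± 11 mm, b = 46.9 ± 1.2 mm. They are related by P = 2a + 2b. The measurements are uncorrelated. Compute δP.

Each term contributes (cᵢ δxᵢ)² to (δP)²:
  (2·δa)² = 484;  (2·δb)² = 5.76
δP = √(490) = 22.1 mm

22.1 mm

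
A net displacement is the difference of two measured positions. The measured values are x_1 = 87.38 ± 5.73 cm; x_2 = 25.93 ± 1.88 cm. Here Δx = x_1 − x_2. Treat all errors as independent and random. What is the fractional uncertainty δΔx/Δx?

0.0981

Sums and differences: (δΔx)² = Σ (cᵢ δxᵢ)².
  (δx_1)² = 32.8;  (δx_2)² = 3.53
δΔx = √(36.4) = 6.03 cm
Δx = 61.45 cm, so δΔx/Δx = 6.03/61.45 = 0.0981.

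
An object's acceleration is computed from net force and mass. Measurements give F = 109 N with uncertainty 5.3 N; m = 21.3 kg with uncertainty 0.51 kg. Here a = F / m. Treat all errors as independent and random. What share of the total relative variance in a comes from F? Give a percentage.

80.5%

(δa/a)² = (1·δF/F)² + (-1·δm/m)²
  F term: (1×0.0486)² = 0.00236
  m term: (-1×0.0239)² = 0.000573
Total = 0.00294. Share from F = 0.00236/0.00294 = 0.805.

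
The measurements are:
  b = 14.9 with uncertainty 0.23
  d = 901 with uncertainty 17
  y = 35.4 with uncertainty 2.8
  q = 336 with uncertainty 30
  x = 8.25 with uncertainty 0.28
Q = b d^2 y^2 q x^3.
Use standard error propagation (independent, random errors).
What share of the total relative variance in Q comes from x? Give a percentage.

23.0%

(δQ/Q)² = (1·δb/b)² + (2·δd/d)² + (2·δy/y)² + (1·δq/q)² + (3·δx/x)²
  b term: (1×0.0154)² = 0.000238
  d term: (2×0.0189)² = 0.00142
  y term: (2×0.0791)² = 0.0250
  q term: (1×0.0893)² = 0.00797
  x term: (3×0.0339)² = 0.0104
Total = 0.0450. Share from x = 0.0104/0.0450 = 0.230.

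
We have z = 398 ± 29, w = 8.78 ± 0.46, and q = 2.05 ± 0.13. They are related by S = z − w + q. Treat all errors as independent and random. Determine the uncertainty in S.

29.0

Absolute uncertainties add in quadrature for a linear combination:
  (δz)² = 841;  (δw)² = 0.212;  (δq)² = 0.0169
δS = √(841) = 29.0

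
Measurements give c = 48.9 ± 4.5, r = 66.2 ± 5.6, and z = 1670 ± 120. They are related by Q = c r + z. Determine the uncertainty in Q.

Let p = c·r = 3240. δp/p = √((1·δc/c)² + (1·δr/r)²) = √(0.00847 + 0.00716) = 0.125, so δp = 405.
Q = p + z: δQ = √(δp² + δz²) = √(1.64e+05 + 14400) = 422

422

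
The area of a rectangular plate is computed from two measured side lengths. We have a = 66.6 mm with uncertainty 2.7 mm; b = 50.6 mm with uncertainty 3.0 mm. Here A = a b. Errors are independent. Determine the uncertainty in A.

242 mm^2

A is a product of powers, so relative uncertainties combine in quadrature:
  (1·δa/a)² = (1×0.0405)² = 0.00164;  (1·δb/b)² = (1×0.0593)² = 0.00352
δA/A = √(0.00516) = 0.0718
A = 3370 mm^2, so δA = 0.0718 × 3370 = 242 mm^2.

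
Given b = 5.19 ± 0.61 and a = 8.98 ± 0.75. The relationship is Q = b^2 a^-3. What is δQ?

Products/powers → add relative errors in quadrature, weighted by exponent:
  (2·δb/b)² = (2×0.118)² = 0.0553;  (-3·δa/a)² = (-3×0.0835)² = 0.0628
δQ/Q = √(0.118) = 0.344
Q = 0.0372, so δQ = 0.344 × 0.0372 = 0.0128.

0.0128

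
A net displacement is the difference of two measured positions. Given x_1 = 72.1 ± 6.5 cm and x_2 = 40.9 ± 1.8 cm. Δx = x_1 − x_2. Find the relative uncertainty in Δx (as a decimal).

Sums and differences: (δΔx)² = Σ (cᵢ δxᵢ)².
  (δx_1)² = 42.2;  (δx_2)² = 3.24
δΔx = √(45.5) = 6.74 cm
Δx = 31.2 cm, so δΔx/Δx = 6.74/31.2 = 0.216.

0.216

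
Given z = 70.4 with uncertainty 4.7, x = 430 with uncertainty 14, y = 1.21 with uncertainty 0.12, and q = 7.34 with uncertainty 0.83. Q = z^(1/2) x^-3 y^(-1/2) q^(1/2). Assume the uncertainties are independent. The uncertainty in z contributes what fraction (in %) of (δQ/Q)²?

6.83%

(δQ/Q)² = (½·δz/z)² + (-3·δx/x)² + (−½·δy/y)² + (½·δq/q)²
  z term: (0.5×0.0668)² = 0.00111
  x term: (-3×0.0326)² = 0.00954
  y term: (-0.5×0.0992)² = 0.00246
  q term: (0.5×0.113)² = 0.00320
Total = 0.0163. Share from z = 0.00111/0.0163 = 0.0683.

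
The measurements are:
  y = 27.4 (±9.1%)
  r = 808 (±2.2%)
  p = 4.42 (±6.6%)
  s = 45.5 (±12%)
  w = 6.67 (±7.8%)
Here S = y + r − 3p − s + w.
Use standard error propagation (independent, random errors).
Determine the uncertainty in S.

18.8

Sums and differences: (δS)² = Σ (cᵢ δxᵢ)².
  (δy)² = 6.22;  (δr)² = 316;  (3·δp)² = 0.766;  (δs)² = 29.8;  (δw)² = 0.271
δS = √(353) = 18.8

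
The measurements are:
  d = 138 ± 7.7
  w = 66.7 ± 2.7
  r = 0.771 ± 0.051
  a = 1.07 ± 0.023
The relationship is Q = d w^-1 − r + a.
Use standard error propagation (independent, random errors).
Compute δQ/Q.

Let p = d·w^-1 = 2.07. δp/p = √((1·δd/d)² + (-1·δw/w)²) = √(0.00311 + 0.00164) = 0.0689, so δp = 0.143.
Q = p − r + a: δQ = √(δp² + δr² + δa²) = √(0.0203 + 0.00260 + 0.000529) = 0.153
Q = 2.37, so δQ/Q = 0.153/2.37 = 0.0647.

0.0647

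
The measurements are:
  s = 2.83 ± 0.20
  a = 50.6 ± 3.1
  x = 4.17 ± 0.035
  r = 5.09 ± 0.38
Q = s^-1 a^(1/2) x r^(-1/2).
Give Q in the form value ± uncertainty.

Each factor contributes (exponent × relative error)² to (δQ/Q)²:
  (-1·δs/s)² = (-1×0.0707)² = 0.00499;  (½·δa/a)² = (0.5×0.0613)² = 0.000938;  (1·δx/x)² = (1×0.00839)² = 7.04e-05;  (−½·δr/r)² = (-0.5×0.0747)² = 0.00139
δQ/Q = √(0.00740) = 0.0860
Q = 4.65, so δQ = 0.0860 × 4.65 = 0.400.

4.65 ± 0.400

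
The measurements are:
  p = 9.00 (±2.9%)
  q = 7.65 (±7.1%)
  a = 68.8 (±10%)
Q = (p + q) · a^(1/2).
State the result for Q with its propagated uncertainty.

Let u = p + q = 16.6. δu = √(δp² + δq²) = √(0.0681 + 0.295) = 0.603, so δu/u = 0.0362.
Q is then a monomial in u, a:
δQ/Q = √((δu/u)² + (½·δa/a)²) = √(0.00131 + 0.00250) = 0.0617
Q = 138, so δQ = 0.0617 × 138 = 8.52.

138 ± 8.52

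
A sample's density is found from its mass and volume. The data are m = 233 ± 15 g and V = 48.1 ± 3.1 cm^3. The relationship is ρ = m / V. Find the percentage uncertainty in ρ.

9.11%

ρ is a product of powers, so relative uncertainties combine in quadrature:
  (1·δm/m)² = (1×0.0644)² = 0.00414;  (-1·δV/V)² = (-1×0.0644)² = 0.00415
δρ/ρ = √(0.00830) = 0.0911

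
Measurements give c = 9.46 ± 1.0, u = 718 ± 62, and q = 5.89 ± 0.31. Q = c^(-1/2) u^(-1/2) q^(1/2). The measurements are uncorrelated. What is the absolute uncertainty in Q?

Relative error in a monomial: (δQ/Q)² = Σ (nᵢ · δxᵢ/xᵢ)².
  (−½·δc/c)² = (-0.5×0.106)² = 0.00279;  (−½·δu/u)² = (-0.5×0.0864)² = 0.00186;  (½·δq/q)² = (0.5×0.0526)² = 0.000693
δQ/Q = √(0.00535) = 0.0731
Q = 0.0294, so δQ = 0.0731 × 0.0294 = 0.00215.

0.00215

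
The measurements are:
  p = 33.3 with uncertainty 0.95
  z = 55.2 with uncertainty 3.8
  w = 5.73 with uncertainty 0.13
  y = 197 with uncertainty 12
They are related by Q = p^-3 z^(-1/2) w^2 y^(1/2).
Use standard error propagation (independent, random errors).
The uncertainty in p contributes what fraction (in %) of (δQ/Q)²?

63.7%

(δQ/Q)² = (-3·δp/p)² + (−½·δz/z)² + (2·δw/w)² + (½·δy/y)²
  p term: (-3×0.0285)² = 0.00732
  z term: (-0.5×0.0688)² = 0.00118
  w term: (2×0.0227)² = 0.00206
  y term: (0.5×0.0609)² = 0.000928
Total = 0.0115. Share from p = 0.00732/0.0115 = 0.637.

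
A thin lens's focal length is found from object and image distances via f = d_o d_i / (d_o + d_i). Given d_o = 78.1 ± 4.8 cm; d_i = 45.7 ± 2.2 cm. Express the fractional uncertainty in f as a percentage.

3.79%

∂f/∂d_o = (d_i/(d_o+d_i))² = 0.136;  ∂f/∂d_i = (d_o/(d_o+d_i))² = 0.398
δf = √((∂f/∂d_o · δd_o)² + (∂f/∂d_i · δd_i)²) = √(0.428 + 0.767) = 1.09 cm
f = 28.8 cm, so δf/f = 1.09/28.8 = 0.0379.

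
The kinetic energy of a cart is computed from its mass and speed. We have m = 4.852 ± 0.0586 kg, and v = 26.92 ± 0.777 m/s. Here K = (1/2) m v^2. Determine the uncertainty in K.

Products/powers → add relative errors in quadrature, weighted by exponent:
  (1·δm/m)² = (1×0.0121)² = 0.000146;  (2·δv/v)² = (2×0.0289)² = 0.00333
δK/K = √(0.00348) = 0.0590
K = 1758 J, so δK = 0.0590 × 1758 = 104 J.

104 J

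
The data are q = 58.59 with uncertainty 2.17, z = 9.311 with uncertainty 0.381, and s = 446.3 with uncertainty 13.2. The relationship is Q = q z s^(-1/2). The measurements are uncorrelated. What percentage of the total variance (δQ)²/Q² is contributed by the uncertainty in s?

(δQ/Q)² = (1·δq/q)² + (1·δz/z)² + (−½·δs/s)²
  q term: (1×0.0370)² = 0.00137
  z term: (1×0.0409)² = 0.00167
  s term: (-0.5×0.0296)² = 0.000219
Total = 0.00326. Share from s = 0.000219/0.00326 = 0.0670.

6.70%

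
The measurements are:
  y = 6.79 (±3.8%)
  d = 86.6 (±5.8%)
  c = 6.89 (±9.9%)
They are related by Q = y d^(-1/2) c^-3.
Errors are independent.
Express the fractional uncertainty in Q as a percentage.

Since Q is a product/quotient, work with relative uncertainties:
  (1·δy/y)² = (1×0.0380)² = 0.00144;  (−½·δd/d)² = (-0.5×0.0580)² = 0.000841;  (-3·δc/c)² = (-3×0.0990)² = 0.0882
δQ/Q = √(0.0905) = 0.301

30.1%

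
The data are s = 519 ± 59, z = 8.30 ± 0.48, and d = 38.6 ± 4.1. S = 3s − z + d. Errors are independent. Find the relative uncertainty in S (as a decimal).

0.112

Each term contributes (cᵢ δxᵢ)² to (δS)²:
  (3·δs)² = 31300;  (δz)² = 0.230;  (δd)² = 16.8
δS = √(31300) = 177
S = 1590, so δS/S = 177/1590 = 0.112.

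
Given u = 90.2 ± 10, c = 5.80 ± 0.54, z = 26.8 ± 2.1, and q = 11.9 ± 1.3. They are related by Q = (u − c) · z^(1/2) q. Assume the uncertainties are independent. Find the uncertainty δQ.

863

Let w = u − c = 84.4. δw = √(δu² + δc²) = √(100 + 0.292) = 10.0, so δw/w = 0.119.
Q is then a monomial in w, z, q:
δQ/Q = √((δw/w)² + (½·δz/z)² + (1·δq/q)²) = √(0.0141 + 0.00154 + 0.0119) = 0.166
Q = 5200, so δQ = 0.166 × 5200 = 863.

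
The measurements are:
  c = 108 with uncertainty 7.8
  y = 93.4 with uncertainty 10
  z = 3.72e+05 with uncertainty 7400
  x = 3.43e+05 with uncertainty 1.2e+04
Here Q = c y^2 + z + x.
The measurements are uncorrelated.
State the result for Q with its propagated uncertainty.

Let p = c·y^2 = 9.42e+05. δp/p = √((1·δc/c)² + (2·δy/y)²) = √(0.00522 + 0.0459) = 0.226, so δp = 2.13e+05.
Q = p + z + x: δQ = √(δp² + δz² + δx²) = √(4.53e+10 + 5.48e+07 + 1.44e+08) = 2.13e+05
Q = 1.66e+06.

(1.66 ± 0.213) × 10^6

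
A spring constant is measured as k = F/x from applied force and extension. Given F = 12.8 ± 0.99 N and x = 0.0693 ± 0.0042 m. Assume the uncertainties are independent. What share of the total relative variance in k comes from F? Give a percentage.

62.0%

(δk/k)² = (1·δF/F)² + (-1·δx/x)²
  F term: (1×0.0773)² = 0.00598
  x term: (-1×0.0606)² = 0.00367
Total = 0.00966. Share from F = 0.00598/0.00966 = 0.620.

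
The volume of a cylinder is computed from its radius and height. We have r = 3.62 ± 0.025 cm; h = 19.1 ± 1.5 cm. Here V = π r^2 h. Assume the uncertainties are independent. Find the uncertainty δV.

Each factor contributes (exponent × relative error)² to (δV/V)²:
  (2·δr/r)² = (2×0.00691)² = 0.000191;  (1·δh/h)² = (1×0.0785)² = 0.00617
δV/V = √(0.00636) = 0.0797
V = 786 cm^3, so δV = 0.0797 × 786 = 62.7 cm^3.

62.7 cm^3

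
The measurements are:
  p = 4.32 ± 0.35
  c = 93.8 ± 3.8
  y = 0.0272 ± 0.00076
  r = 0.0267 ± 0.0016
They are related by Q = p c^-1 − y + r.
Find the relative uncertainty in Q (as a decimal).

0.0995

Let w = p·c^-1 = 0.0461. δw/w = √((1·δp/p)² + (-1·δc/c)²) = √(0.00656 + 0.00164) = 0.0906, so δw = 0.00417.
Q = w − y + r: δQ = √(δw² + δy² + δr²) = √(1.74e-05 + 5.78e-07 + 2.56e-06) = 0.00453
Q = 0.0456, so δQ/Q = 0.00453/0.0456 = 0.0995.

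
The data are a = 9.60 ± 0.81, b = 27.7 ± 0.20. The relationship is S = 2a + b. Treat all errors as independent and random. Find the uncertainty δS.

S is a linear combination, so absolute uncertainties add in quadrature:
  (2·δa)² = 2.62;  (δb)² = 0.0400
δS = √(2.66) = 1.63

1.63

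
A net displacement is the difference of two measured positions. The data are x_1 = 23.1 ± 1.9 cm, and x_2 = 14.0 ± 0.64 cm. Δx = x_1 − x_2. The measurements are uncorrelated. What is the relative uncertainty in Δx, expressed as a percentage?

Each term contributes (cᵢ δxᵢ)² to (δΔx)²:
  (δx_1)² = 3.61;  (δx_2)² = 0.410
δΔx = √(4.02) = 2.00 cm
Δx = 9.10 cm, so δΔx/Δx = 2.00/9.10 = 0.220.

22.0%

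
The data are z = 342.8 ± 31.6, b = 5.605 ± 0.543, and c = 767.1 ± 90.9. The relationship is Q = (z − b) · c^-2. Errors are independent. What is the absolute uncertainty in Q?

0.000146

Let u = z − b = 337.2. δu = √(δz² + δb²) = √(999 + 0.295) = 31.6, so δu/u = 0.0937.
Q is then a monomial in u, c:
δQ/Q = √((δu/u)² + (-2·δc/c)²) = √(0.00878 + 0.0562) = 0.255
Q = 0.0005730, so δQ = 0.255 × 0.0005730 = 0.000146.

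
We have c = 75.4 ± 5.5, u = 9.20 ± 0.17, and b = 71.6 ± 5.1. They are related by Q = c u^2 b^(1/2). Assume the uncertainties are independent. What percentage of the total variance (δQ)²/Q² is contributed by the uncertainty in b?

(δQ/Q)² = (1·δc/c)² + (2·δu/u)² + (½·δb/b)²
  c term: (1×0.0729)² = 0.00532
  u term: (2×0.0185)² = 0.00137
  b term: (0.5×0.0712)² = 0.00127
Total = 0.00796. Share from b = 0.00127/0.00796 = 0.159.

15.9%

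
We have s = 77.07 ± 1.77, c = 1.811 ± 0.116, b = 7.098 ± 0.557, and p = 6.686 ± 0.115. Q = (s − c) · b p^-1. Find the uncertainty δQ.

Let u = s − c = 75.26. δu = √(δs² + δc²) = √(3.13 + 0.0135) = 1.77, so δu/u = 0.0236.
Q is then a monomial in u, b, p:
δQ/Q = √((δu/u)² + (1·δb/b)² + (-1·δp/p)²) = √(0.000556 + 0.00616 + 0.000296) = 0.0837
Q = 79.90, so δQ = 0.0837 × 79.90 = 6.69.

6.69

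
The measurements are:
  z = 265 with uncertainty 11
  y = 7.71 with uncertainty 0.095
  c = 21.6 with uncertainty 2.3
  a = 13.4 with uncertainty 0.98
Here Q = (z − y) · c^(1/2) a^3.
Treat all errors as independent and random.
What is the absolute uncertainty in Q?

6.61e+05

Let u = z − y = 257. δu = √(δz² + δy²) = √(121 + 0.00903) = 11.0, so δu/u = 0.0428.
Q is then a monomial in u, c, a:
δQ/Q = √((δu/u)² + (½·δc/c)² + (3·δa/a)²) = √(0.00183 + 0.00283 + 0.0481) = 0.230
Q = 2.88e+06, so δQ = 0.230 × 2.88e+06 = 6.61e+05.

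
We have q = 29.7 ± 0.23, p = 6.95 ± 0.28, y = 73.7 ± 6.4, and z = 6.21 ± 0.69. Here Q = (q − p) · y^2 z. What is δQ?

Let u = q − p = 22.8. δu = √(δq² + δp²) = √(0.0529 + 0.0784) = 0.362, so δu/u = 0.0159.
Q is then a monomial in u, y, z:
δQ/Q = √((δu/u)² + (2·δy/y)² + (1·δz/z)²) = √(0.000254 + 0.0302 + 0.0123) = 0.207
Q = 7.67e+05, so δQ = 0.207 × 7.67e+05 = 1.59e+05.

1.59e+05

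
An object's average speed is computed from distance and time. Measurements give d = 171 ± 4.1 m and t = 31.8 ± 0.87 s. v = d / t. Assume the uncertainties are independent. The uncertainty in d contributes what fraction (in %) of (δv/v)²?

43.4%

(δv/v)² = (1·δd/d)² + (-1·δt/t)²
  d term: (1×0.0240)² = 0.000575
  t term: (-1×0.0274)² = 0.000748
Total = 0.00132. Share from d = 0.000575/0.00132 = 0.434.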